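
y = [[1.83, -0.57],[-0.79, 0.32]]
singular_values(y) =[2.1, 0.06]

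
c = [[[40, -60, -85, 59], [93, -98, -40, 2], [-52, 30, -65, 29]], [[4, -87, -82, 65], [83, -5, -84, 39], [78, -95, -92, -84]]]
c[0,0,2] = -85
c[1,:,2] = [-82, -84, -92]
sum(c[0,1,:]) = -43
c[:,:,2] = [[-85, -40, -65], [-82, -84, -92]]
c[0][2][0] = -52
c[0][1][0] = 93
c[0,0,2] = -85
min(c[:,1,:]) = -98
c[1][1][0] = 83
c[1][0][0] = 4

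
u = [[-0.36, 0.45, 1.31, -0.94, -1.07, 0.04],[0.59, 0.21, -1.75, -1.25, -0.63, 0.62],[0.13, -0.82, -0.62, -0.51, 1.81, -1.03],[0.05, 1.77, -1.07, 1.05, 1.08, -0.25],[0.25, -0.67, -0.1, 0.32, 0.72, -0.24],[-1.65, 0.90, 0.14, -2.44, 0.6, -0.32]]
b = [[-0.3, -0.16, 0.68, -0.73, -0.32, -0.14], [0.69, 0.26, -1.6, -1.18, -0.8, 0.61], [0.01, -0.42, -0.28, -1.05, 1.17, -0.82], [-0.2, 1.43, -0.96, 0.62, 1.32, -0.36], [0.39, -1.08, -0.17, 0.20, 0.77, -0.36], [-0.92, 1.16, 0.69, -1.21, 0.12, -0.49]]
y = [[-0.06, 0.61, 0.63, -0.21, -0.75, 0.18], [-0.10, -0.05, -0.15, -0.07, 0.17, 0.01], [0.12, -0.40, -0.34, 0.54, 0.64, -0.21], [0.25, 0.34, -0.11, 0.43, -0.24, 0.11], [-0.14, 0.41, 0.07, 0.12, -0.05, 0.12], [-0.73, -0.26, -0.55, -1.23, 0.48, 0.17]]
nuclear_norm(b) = 9.34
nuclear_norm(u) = 12.00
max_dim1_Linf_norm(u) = 2.44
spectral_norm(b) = 2.54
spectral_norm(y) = 1.81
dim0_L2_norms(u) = [1.81, 2.3, 2.52, 3.14, 2.62, 1.29]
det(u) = 3.89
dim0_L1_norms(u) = [3.03, 4.82, 4.99, 6.51, 5.91, 2.5]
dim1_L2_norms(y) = [1.19, 0.26, 1.02, 0.67, 0.47, 1.64]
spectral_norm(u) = 3.48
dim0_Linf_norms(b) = [0.92, 1.43, 1.6, 1.21, 1.32, 0.82]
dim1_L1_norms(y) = [2.44, 0.55, 2.25, 1.48, 0.91, 3.42]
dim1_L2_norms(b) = [1.11, 2.35, 1.84, 2.29, 1.45, 2.09]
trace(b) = 0.58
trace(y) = 0.10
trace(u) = 0.68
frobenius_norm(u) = 5.77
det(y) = 0.00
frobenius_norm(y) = 2.42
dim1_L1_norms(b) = [2.33, 5.14, 3.75, 4.89, 2.97, 4.59]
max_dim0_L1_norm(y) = 2.6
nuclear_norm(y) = 4.11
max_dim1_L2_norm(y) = 1.64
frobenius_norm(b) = 4.68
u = b + y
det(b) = 0.00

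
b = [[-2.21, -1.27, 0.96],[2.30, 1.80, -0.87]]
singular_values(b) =[4.08, 0.31]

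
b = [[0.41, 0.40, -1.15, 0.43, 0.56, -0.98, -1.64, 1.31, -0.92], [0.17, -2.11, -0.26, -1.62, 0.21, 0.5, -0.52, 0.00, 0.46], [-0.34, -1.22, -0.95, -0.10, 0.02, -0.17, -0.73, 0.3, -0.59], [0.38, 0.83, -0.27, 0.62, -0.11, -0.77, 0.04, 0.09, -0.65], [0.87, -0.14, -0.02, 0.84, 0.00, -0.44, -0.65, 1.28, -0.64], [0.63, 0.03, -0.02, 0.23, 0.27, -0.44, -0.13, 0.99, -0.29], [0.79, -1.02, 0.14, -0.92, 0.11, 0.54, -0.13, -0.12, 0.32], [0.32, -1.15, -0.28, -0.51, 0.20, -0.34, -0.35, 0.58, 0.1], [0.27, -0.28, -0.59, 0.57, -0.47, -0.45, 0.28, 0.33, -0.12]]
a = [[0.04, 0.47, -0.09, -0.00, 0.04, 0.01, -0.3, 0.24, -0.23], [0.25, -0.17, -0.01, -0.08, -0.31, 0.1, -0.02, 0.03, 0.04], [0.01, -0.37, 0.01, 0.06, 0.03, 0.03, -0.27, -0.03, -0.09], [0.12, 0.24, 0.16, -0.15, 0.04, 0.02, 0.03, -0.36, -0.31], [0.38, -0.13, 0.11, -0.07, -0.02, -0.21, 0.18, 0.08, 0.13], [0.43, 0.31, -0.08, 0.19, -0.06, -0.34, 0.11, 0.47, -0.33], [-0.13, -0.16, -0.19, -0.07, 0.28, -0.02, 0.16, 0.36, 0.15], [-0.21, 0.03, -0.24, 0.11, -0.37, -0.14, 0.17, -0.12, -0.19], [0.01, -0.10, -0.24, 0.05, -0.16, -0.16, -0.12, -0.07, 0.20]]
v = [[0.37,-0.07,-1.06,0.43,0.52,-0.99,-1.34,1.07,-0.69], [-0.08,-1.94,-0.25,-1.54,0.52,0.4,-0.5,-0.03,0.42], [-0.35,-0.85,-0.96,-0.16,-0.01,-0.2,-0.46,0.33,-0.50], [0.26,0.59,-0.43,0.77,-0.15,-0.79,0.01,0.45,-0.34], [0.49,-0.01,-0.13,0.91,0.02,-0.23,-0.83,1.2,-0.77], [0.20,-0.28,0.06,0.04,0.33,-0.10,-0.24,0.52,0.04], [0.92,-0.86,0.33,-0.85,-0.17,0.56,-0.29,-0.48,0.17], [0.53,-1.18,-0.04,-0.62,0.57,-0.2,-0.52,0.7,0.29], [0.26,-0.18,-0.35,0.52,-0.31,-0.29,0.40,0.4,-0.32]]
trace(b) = -2.14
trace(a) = -0.39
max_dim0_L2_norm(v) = 2.66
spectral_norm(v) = 3.64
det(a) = 0.00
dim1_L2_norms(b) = [2.89, 2.82, 1.88, 1.53, 2.04, 1.34, 1.72, 1.55, 1.2]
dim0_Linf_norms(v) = [0.92, 1.94, 1.06, 1.54, 0.57, 0.99, 1.34, 1.2, 0.77]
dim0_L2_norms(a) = [0.68, 0.77, 0.45, 0.3, 0.59, 0.47, 0.53, 0.75, 0.62]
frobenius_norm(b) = 5.91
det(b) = 0.14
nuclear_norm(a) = 4.63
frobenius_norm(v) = 5.44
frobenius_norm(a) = 1.77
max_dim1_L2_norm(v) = 2.66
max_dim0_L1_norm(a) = 1.98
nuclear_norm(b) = 12.73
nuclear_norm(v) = 11.39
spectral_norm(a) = 1.02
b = a + v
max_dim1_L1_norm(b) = 7.8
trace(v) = -1.75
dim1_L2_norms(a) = [0.66, 0.45, 0.47, 0.59, 0.53, 0.89, 0.58, 0.59, 0.43]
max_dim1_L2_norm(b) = 2.89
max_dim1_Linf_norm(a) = 0.47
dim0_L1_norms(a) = [1.58, 1.98, 1.13, 0.78, 1.31, 1.03, 1.36, 1.76, 1.67]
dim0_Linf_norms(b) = [0.87, 2.11, 1.15, 1.62, 0.56, 0.98, 1.64, 1.31, 0.92]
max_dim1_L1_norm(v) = 6.54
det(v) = 0.00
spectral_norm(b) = 3.98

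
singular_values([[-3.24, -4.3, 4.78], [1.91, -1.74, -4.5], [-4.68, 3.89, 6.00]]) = [10.78, 5.87, 1.07]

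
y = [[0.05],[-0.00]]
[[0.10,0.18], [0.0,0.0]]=y@[[1.99, 3.61]]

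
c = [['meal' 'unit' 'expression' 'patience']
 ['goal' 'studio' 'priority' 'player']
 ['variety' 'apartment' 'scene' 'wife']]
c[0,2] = 'expression'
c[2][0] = 'variety'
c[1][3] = 'player'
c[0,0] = 'meal'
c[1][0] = 'goal'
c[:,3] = ['patience', 'player', 'wife']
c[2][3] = 'wife'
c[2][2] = 'scene'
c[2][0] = 'variety'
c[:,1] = ['unit', 'studio', 'apartment']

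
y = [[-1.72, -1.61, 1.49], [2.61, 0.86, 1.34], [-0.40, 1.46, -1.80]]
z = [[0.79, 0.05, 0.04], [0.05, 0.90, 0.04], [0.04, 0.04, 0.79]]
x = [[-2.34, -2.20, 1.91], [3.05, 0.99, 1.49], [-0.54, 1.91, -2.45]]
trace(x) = -3.80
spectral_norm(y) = 3.57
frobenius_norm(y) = 4.76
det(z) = 0.56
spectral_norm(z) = 0.94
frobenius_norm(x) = 6.03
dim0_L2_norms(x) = [3.88, 3.08, 3.45]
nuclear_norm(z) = 2.48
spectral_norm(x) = 4.62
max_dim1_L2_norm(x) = 3.74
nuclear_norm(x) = 9.02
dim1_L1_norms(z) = [0.88, 0.99, 0.87]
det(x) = 9.81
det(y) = 5.52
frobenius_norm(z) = 1.44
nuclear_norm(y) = 7.17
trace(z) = 2.48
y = z @ x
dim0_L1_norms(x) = [5.93, 5.1, 5.85]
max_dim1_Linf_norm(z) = 0.9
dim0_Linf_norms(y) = [2.61, 1.61, 1.8]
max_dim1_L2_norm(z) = 0.9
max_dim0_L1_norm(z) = 0.99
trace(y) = -2.66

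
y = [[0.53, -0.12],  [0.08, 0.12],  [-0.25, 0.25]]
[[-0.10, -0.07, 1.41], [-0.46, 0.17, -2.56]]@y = [[-0.41, 0.36], [0.41, -0.56]]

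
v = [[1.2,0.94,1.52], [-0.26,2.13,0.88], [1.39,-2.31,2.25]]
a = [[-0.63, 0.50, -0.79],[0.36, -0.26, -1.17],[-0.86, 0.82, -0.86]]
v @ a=[[-1.72,1.60,-3.35], [0.17,0.04,-3.04], [-3.64,3.14,-0.33]]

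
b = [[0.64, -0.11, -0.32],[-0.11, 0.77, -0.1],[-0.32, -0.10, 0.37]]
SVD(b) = [[-0.79, -0.27, 0.55], [0.45, -0.87, 0.22], [0.41, 0.42, 0.81]] @ diag([0.8707794529529742, 0.7838534532012945, 0.1253670938457308]) @ [[-0.79, 0.45, 0.41], [-0.27, -0.87, 0.42], [0.55, 0.22, 0.81]]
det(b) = 0.09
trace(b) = 1.78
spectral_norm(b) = 0.87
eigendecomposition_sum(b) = [[0.04, 0.02, 0.06],[0.02, 0.01, 0.02],[0.06, 0.02, 0.08]] + [[0.54, -0.31, -0.29], [-0.31, 0.18, 0.16], [-0.29, 0.16, 0.15]] + [[0.06, 0.19, -0.09],  [0.19, 0.59, -0.29],  [-0.09, -0.29, 0.14]]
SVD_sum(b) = [[0.54, -0.31, -0.29], [-0.31, 0.18, 0.16], [-0.29, 0.16, 0.15]] + [[0.06,  0.19,  -0.09],[0.19,  0.59,  -0.29],[-0.09,  -0.29,  0.14]] + [[0.04, 0.02, 0.06], [0.02, 0.01, 0.02], [0.06, 0.02, 0.08]]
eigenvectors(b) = [[-0.55,  -0.79,  -0.27], [-0.22,  0.45,  -0.87], [-0.81,  0.41,  0.42]]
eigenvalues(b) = [0.13, 0.87, 0.78]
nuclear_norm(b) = 1.78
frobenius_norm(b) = 1.18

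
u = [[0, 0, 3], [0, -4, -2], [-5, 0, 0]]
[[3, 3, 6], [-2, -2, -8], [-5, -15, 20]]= u @ [[1, 3, -4], [0, 0, 1], [1, 1, 2]]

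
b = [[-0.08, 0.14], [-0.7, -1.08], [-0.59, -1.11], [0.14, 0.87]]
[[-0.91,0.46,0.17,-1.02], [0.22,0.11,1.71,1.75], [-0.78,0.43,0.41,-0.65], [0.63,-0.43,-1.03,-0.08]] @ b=[[-0.49,-1.7],[-0.86,-0.46],[-0.57,-1.59],[0.85,1.63]]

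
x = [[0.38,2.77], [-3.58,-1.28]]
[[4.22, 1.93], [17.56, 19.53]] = x @ [[-5.73, -6.0], [2.31, 1.52]]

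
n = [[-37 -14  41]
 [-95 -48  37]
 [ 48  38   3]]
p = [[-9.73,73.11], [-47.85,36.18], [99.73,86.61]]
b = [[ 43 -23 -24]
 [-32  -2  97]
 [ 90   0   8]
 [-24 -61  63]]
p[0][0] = -9.73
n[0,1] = -14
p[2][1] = 86.61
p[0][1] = 73.11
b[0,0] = 43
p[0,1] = 73.11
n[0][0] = -37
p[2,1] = 86.61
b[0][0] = 43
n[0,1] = -14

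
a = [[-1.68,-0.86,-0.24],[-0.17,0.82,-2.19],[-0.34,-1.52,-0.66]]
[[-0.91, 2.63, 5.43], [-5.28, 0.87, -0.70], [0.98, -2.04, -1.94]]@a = [[-0.76, -5.31, -9.13], [8.96, 6.32, -0.18], [-0.64, 0.43, 5.51]]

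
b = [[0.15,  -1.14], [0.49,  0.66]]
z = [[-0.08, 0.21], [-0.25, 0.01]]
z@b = [[0.09,0.23], [-0.03,0.29]]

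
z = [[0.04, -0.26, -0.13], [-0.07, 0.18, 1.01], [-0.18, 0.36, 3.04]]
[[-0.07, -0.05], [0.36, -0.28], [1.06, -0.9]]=z @ [[-0.32, -0.24], [0.07, 0.34], [0.32, -0.35]]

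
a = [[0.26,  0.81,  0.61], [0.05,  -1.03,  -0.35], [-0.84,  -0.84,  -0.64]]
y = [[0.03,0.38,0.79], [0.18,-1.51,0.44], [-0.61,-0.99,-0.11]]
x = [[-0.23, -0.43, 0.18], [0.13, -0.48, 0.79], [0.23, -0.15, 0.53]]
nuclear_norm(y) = 3.34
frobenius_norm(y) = 2.15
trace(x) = -0.18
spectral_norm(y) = 1.86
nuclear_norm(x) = 1.59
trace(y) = -1.59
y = a + x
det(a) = -0.19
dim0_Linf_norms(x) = [0.23, 0.48, 0.79]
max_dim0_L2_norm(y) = 1.85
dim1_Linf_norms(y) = [0.79, 1.51, 0.99]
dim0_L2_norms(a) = [0.88, 1.56, 0.95]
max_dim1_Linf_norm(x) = 0.79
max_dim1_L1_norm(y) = 2.13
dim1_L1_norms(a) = [1.68, 1.43, 2.32]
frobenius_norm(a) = 2.03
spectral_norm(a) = 1.91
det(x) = -0.00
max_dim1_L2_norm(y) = 1.58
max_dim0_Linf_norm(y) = 1.51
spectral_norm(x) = 1.14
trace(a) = -1.41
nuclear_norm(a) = 2.72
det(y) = -0.94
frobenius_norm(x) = 1.22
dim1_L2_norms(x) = [0.52, 0.93, 0.6]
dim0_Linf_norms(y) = [0.61, 1.51, 0.79]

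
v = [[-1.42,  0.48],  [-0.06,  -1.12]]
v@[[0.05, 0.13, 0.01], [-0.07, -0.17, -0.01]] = [[-0.1, -0.27, -0.02], [0.08, 0.18, 0.01]]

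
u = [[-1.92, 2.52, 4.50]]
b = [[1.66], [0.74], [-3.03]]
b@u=[[-3.19, 4.18, 7.47], [-1.42, 1.86, 3.33], [5.82, -7.64, -13.64]]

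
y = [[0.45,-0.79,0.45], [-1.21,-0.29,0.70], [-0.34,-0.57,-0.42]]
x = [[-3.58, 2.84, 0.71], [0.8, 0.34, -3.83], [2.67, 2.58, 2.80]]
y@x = [[-1.04, 2.17, 4.61], [5.97, -1.73, 2.21], [-0.36, -2.24, 0.77]]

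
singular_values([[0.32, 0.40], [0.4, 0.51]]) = [0.83, 0.0]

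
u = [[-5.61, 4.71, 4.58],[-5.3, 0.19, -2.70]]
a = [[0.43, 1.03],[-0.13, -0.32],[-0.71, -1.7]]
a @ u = [[-7.87, 2.22, -0.81], [2.43, -0.67, 0.27], [12.99, -3.67, 1.34]]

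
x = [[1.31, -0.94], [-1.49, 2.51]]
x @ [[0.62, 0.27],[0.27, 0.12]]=[[0.56,0.24], [-0.25,-0.1]]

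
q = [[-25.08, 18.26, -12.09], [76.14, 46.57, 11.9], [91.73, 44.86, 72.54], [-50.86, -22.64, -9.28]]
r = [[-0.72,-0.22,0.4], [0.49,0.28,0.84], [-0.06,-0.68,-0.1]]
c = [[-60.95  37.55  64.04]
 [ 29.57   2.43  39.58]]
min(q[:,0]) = -50.86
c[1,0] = 29.57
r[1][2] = 0.845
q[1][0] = 76.14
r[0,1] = -0.225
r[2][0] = -0.058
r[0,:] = [-0.717, -0.225, 0.404]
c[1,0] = 29.57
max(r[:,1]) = 0.284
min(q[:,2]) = -12.09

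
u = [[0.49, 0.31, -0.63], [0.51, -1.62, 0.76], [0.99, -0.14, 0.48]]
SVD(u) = [[0.19, 0.62, -0.76], [-0.92, -0.17, -0.36], [-0.35, 0.77, 0.53]] @ diag([2.007619626385453, 1.0508841044847506, 0.5388933425950059]) @ [[-0.36, 0.79, -0.49], [0.93, 0.34, -0.14], [-0.05, 0.51, 0.86]]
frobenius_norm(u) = 2.33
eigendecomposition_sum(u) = [[(0.25+0.34j), 0.06+0.02j, (-0.28+0.16j)], [(0.2-0.1j), (0.02-0.03j), 0.06+0.16j], [0.49-0.32j, (0.03-0.08j), (0.2+0.4j)]] + [[(0.25-0.34j), 0.06-0.02j, -0.28-0.16j], [(0.2+0.1j), (0.02+0.03j), 0.06-0.16j], [(0.49+0.32j), (0.03+0.08j), 0.20-0.40j]] + [[(-0.01+0j), 0.19+0.00j, -0.07+0.00j], [(0.1-0j), -1.65-0.00j, (0.64-0j)], [0.01-0.00j, -0.20-0.00j, 0.08-0.00j]]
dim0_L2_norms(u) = [1.22, 1.66, 1.1]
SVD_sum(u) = [[-0.14, 0.30, -0.19], [0.66, -1.46, 0.9], [0.25, -0.56, 0.34]] + [[0.60,  0.22,  -0.09], [-0.16,  -0.06,  0.02], [0.75,  0.27,  -0.11]] + [[0.02, -0.21, -0.35], [0.01, -0.10, -0.17], [-0.02, 0.15, 0.25]]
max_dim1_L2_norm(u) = 1.86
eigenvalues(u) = [(0.47+0.71j), (0.47-0.71j), (-1.58+0j)]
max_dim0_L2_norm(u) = 1.66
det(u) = -1.14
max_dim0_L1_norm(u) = 2.07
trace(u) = -0.65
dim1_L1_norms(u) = [1.43, 2.89, 1.61]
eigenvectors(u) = [[0.03+0.56j,0.03-0.56j,0.11+0.00j], [0.30+0.03j,(0.3-0.03j),-0.99+0.00j], [(0.77+0j),(0.77-0j),-0.12+0.00j]]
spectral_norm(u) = 2.01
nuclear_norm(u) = 3.60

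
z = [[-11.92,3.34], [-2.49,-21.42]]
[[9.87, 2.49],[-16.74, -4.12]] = z@ [[-0.59, -0.15], [0.85, 0.21]]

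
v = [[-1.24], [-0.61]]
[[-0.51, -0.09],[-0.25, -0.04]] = v @[[0.41, 0.07]]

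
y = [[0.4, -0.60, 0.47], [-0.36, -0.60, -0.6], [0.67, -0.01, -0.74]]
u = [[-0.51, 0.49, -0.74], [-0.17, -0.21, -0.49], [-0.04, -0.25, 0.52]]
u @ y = [[-0.88, 0.02, 0.01], [-0.32, 0.23, 0.41], [0.42, 0.17, -0.25]]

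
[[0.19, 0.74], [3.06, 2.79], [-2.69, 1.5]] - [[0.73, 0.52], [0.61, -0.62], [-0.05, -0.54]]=[[-0.54, 0.22], [2.45, 3.41], [-2.64, 2.04]]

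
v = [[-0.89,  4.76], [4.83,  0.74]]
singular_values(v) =[4.95, 4.78]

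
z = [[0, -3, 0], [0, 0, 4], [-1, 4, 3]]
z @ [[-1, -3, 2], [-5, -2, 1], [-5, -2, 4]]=[[15, 6, -3], [-20, -8, 16], [-34, -11, 14]]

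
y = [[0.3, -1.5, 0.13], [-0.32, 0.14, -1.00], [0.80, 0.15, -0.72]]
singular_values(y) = [1.59, 1.23, 0.79]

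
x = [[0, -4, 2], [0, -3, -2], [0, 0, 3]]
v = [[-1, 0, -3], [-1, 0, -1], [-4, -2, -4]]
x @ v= [[-4, -4, -4], [11, 4, 11], [-12, -6, -12]]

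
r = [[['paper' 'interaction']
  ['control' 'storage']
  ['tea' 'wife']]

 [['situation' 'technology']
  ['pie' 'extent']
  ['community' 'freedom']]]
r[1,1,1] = 'extent'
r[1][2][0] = 'community'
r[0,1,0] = 'control'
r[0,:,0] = ['paper', 'control', 'tea']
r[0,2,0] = 'tea'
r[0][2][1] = 'wife'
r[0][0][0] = 'paper'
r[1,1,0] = 'pie'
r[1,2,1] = 'freedom'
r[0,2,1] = 'wife'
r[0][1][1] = 'storage'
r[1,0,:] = ['situation', 'technology']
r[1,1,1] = 'extent'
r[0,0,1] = 'interaction'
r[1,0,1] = 'technology'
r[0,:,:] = [['paper', 'interaction'], ['control', 'storage'], ['tea', 'wife']]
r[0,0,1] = 'interaction'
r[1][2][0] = 'community'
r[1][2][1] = 'freedom'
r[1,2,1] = 'freedom'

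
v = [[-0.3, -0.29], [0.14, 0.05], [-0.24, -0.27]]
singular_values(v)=[0.57, 0.07]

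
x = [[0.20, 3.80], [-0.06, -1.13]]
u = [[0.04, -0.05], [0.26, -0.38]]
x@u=[[1.0, -1.45], [-0.30, 0.43]]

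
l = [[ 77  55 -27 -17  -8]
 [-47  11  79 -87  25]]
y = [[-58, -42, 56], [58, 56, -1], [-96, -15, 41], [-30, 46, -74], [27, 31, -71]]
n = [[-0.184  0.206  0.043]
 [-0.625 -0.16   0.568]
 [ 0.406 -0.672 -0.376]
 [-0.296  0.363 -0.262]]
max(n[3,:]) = 0.363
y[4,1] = 31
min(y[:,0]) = -96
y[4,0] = 27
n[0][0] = -0.184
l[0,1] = 55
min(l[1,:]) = -87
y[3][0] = -30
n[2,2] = -0.376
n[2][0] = 0.406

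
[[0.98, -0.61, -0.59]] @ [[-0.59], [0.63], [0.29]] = [[-1.13]]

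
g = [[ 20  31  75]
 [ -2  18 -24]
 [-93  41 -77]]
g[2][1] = 41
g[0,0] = 20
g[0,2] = 75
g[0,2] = 75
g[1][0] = -2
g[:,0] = [20, -2, -93]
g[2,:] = [-93, 41, -77]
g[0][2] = 75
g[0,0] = 20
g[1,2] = -24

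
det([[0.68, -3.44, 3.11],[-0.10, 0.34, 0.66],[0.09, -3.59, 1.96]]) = 2.207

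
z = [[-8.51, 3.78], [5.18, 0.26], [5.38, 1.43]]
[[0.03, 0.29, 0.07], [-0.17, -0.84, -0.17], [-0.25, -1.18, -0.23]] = z@[[-0.03, -0.15, -0.03],[-0.06, -0.26, -0.05]]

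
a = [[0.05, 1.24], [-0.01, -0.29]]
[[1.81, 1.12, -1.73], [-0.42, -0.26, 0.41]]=a @ [[1.70, -1.07, 1.10], [1.39, 0.95, -1.44]]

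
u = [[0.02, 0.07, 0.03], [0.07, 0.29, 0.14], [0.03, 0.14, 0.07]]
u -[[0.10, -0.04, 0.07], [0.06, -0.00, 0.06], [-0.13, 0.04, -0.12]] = [[-0.08,0.11,-0.04], [0.01,0.29,0.08], [0.16,0.1,0.19]]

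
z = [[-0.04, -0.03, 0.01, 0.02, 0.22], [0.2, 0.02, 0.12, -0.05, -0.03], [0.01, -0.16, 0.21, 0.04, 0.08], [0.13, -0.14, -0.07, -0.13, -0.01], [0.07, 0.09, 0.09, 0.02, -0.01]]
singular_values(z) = [0.32, 0.29, 0.24, 0.16, 0.0]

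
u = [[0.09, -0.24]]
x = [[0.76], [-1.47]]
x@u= [[0.07, -0.18], [-0.13, 0.35]]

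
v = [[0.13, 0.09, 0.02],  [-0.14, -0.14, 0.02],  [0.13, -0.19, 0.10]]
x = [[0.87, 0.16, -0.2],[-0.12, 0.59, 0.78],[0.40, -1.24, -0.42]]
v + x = [[1.00, 0.25, -0.18], [-0.26, 0.45, 0.80], [0.53, -1.43, -0.32]]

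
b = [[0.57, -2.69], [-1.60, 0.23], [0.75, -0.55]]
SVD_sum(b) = [[1.10, -2.45], [-0.35, 0.79], [0.33, -0.74]] + [[-0.53, -0.24], [-1.25, -0.56], [0.42, 0.19]]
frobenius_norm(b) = 3.32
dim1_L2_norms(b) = [2.75, 1.62, 0.93]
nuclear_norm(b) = 4.49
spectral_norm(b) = 2.94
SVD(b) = [[-0.92, -0.37], [0.29, -0.88], [-0.28, 0.30]] @ diag([2.9369068647167946, 1.5535372760186235]) @ [[-0.41,0.91], [0.91,0.41]]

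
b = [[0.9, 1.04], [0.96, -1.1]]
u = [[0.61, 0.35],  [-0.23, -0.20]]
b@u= [[0.31, 0.11], [0.84, 0.56]]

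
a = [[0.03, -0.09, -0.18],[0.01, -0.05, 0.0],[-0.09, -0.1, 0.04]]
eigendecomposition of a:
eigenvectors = [[0.79+0.00j, (0.81+0j), (0.81-0j)],  [0.04+0.00j, -0.15-0.18j, (-0.15+0.18j)],  [-0.61+0.00j, (0.53-0.03j), 0.53+0.03j]]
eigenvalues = [(0.16+0j), (-0.07+0.03j), (-0.07-0.03j)]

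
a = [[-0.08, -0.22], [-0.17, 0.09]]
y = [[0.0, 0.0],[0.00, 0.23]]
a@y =[[0.00,-0.05], [0.0,0.02]]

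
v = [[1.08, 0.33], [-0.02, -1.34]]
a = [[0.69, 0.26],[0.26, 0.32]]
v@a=[[0.83, 0.39], [-0.36, -0.43]]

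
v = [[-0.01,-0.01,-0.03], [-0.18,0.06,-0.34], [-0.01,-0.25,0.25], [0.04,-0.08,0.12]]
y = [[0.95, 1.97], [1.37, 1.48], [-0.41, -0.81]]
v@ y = [[-0.01, -0.01], [0.05, 0.01], [-0.45, -0.59], [-0.12, -0.14]]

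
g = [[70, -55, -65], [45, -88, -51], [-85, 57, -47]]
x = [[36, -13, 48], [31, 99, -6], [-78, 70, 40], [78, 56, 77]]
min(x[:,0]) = -78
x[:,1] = [-13, 99, 70, 56]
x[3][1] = 56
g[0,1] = -55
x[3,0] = 78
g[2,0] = -85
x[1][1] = 99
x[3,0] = 78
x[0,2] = 48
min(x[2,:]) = -78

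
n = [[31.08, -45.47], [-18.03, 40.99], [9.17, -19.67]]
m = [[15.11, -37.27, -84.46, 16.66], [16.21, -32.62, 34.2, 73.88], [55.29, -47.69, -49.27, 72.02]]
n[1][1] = 40.99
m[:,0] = [15.11, 16.21, 55.29]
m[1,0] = 16.21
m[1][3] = 73.88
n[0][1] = -45.47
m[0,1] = -37.27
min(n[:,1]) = -45.47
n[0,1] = -45.47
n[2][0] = 9.17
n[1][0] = -18.03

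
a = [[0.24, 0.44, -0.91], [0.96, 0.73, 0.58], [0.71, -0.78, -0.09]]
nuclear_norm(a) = 3.43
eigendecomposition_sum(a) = [[-0.10+0.34j,  (-0.03-0.23j),  -0.42-0.03j],[(0.15-0.27j),  (-0.02+0.21j),  (0.35+0.11j)],[(0.43+0.14j),  (-0.3+0.03j),  -0.06+0.53j]] + [[-0.10-0.34j, (-0.03+0.23j), (-0.42+0.03j)],[0.15+0.27j, -0.02-0.21j, (0.35-0.11j)],[(0.43-0.14j), (-0.3-0.03j), -0.06-0.53j]] + [[0.44+0.00j, (0.51+0j), -0.08-0.00j], [0.66+0.00j, (0.77+0j), -0.12-0.00j], [(-0.15-0j), -0.18-0.00j, (0.03+0j)]]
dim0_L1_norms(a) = [1.91, 1.95, 1.58]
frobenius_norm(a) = 2.00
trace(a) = 0.88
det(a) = 1.47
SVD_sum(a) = [[0.02, 0.01, 0.01], [1.02, 0.67, 0.55], [0.09, 0.06, 0.05]] + [[-0.22, 0.58, -0.3], [-0.02, 0.05, -0.02], [0.27, -0.71, 0.37]] + [[0.44, -0.16, -0.62], [-0.04, 0.01, 0.06], [0.36, -0.13, -0.51]]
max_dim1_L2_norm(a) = 1.34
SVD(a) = [[-0.02,0.64,0.77], [-1.00,0.05,-0.07], [-0.09,-0.77,0.63]] @ diag([1.3403643701185026, 1.0915586916787443, 1.0013605634023235]) @ [[-0.76, -0.50, -0.41], [-0.32, 0.84, -0.44], [0.56, -0.2, -0.80]]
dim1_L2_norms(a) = [1.04, 1.34, 1.06]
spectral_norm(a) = 1.34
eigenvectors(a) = [[(0.02+0.54j), 0.02-0.54j, (0.54+0j)], [0.09-0.47j, (0.09+0.47j), (0.82+0j)], [0.69+0.00j, (0.69-0j), (-0.19+0j)]]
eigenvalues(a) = [(-0.17+1.08j), (-0.17-1.08j), (1.23+0j)]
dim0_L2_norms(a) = [1.22, 1.16, 1.08]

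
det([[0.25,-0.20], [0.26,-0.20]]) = 0.002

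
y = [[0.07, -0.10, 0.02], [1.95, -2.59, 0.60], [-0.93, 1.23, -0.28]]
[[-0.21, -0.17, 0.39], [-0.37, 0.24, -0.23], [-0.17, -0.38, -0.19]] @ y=[[-0.71, 0.94, -0.22], [0.66, -0.87, 0.20], [-0.58, 0.77, -0.18]]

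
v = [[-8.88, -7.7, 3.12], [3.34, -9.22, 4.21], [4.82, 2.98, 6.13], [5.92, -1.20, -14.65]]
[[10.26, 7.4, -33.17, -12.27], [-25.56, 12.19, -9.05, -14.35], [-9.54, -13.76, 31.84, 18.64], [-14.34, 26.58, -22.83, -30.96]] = v@ [[-2.7, 0.29, 2.12, -0.04], [1.68, -1.92, 2.75, 2.41], [-0.25, -1.54, 2.19, 1.9]]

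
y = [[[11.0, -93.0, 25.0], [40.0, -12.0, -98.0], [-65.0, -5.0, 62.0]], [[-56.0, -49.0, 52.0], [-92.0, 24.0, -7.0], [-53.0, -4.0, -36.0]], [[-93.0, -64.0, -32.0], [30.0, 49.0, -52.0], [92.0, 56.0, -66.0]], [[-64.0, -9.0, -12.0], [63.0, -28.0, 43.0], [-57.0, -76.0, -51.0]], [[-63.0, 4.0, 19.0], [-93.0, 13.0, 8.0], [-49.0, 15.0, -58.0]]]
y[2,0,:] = [-93.0, -64.0, -32.0]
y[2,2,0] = 92.0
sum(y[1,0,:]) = -53.0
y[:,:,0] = [[11.0, 40.0, -65.0], [-56.0, -92.0, -53.0], [-93.0, 30.0, 92.0], [-64.0, 63.0, -57.0], [-63.0, -93.0, -49.0]]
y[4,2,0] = -49.0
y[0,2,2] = 62.0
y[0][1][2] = -98.0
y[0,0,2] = 25.0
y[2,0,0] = -93.0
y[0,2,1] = -5.0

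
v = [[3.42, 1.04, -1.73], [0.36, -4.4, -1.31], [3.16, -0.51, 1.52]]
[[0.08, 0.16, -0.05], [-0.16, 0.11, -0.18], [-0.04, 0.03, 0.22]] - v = [[-3.34, -0.88, 1.68],[-0.52, 4.51, 1.13],[-3.20, 0.54, -1.3]]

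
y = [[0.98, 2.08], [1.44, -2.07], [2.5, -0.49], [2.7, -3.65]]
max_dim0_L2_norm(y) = 4.71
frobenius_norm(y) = 6.22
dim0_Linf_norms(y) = [2.7, 3.65]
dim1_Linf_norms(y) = [2.08, 2.07, 2.5, 3.65]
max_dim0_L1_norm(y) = 8.29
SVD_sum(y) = [[-0.63,  0.8], [1.56,  -1.97], [1.21,  -1.52], [2.82,  -3.55]] + [[1.61, 1.28], [-0.12, -0.1], [1.29, 1.03], [-0.12, -0.10]]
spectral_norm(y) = 5.63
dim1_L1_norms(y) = [3.06, 3.51, 2.99, 6.35]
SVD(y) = [[0.18, 0.78],[-0.45, -0.06],[-0.34, 0.62],[-0.81, -0.06]] @ diag([5.631881674163259, 2.651378661795415]) @ [[-0.62, 0.78], [0.78, 0.62]]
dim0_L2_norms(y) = [4.07, 4.71]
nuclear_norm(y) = 8.28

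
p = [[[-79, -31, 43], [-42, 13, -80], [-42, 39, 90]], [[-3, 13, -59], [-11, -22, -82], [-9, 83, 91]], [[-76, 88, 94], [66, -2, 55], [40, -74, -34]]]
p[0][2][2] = 90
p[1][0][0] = -3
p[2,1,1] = -2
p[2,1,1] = -2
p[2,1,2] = 55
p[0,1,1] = 13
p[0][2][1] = 39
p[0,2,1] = 39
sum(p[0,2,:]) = 87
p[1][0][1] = 13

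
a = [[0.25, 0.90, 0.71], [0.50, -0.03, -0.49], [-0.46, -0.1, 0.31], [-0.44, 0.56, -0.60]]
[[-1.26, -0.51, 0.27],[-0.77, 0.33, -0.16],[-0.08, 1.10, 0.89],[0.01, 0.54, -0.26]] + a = [[-1.01, 0.39, 0.98], [-0.27, 0.30, -0.65], [-0.54, 1.00, 1.2], [-0.43, 1.10, -0.86]]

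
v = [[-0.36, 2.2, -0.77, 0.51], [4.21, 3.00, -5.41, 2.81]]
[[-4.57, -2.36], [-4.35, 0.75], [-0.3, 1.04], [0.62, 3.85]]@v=[[-8.29, -17.13, 16.29, -8.96],[4.72, -7.32, -0.71, -0.11],[4.49, 2.46, -5.40, 2.77],[15.99, 12.91, -21.31, 11.13]]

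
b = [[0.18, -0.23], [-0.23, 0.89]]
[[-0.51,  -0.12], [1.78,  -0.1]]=b@ [[-0.37,  -1.24],[1.91,  -0.43]]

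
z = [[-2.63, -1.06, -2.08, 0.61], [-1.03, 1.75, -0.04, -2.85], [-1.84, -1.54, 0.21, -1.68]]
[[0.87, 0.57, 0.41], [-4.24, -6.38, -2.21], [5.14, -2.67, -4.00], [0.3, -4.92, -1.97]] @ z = [[-3.63, -0.56, -1.75, -1.78], [21.79, -3.27, 8.61, 19.31], [-3.41, -3.96, -11.42, 17.46], [7.9, -5.89, -0.84, 17.51]]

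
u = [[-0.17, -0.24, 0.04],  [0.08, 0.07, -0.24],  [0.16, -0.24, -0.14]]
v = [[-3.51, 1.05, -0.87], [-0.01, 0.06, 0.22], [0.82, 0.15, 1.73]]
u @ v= [[0.63, -0.19, 0.16], [-0.48, 0.05, -0.47], [-0.67, 0.13, -0.43]]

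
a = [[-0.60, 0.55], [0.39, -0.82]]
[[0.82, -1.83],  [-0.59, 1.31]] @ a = [[-1.21, 1.95], [0.86, -1.40]]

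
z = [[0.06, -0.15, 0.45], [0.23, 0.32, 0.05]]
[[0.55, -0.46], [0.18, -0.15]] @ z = [[-0.07, -0.23, 0.22], [-0.02, -0.08, 0.07]]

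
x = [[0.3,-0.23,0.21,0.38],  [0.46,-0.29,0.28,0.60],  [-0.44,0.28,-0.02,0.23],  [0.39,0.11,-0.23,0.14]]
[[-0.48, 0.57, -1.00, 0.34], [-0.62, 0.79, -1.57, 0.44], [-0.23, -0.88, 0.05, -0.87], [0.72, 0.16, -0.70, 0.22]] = x@[[0.98, 1.55, -1.09, 0.78], [1.13, -0.07, -0.03, -1.62], [-1.29, 1.54, 0.08, -0.62], [-0.63, -0.62, -1.84, -0.36]]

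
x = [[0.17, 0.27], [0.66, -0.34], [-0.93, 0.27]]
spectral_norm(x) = 1.22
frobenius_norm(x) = 1.26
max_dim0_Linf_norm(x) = 0.93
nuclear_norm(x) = 1.55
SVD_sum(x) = [[0.07, -0.02], [0.69, -0.24], [-0.91, 0.32]] + [[0.1,0.29], [-0.03,-0.10], [-0.02,-0.05]]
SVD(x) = [[-0.06, 0.94], [-0.6, -0.31], [0.79, -0.16]] @ diag([1.2168629746167157, 0.3317295600439599]) @ [[-0.94,0.33], [0.33,0.94]]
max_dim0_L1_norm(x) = 1.76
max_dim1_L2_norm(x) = 0.97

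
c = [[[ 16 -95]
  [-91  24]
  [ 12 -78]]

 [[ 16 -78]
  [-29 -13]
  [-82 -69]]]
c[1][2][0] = -82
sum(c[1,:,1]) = -160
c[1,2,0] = -82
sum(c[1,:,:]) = -255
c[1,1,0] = -29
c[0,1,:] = [-91, 24]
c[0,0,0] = 16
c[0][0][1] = -95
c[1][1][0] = -29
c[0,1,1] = 24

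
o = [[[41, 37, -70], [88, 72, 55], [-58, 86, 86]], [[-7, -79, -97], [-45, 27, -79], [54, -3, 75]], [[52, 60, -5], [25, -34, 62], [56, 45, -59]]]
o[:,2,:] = [[-58, 86, 86], [54, -3, 75], [56, 45, -59]]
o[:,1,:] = [[88, 72, 55], [-45, 27, -79], [25, -34, 62]]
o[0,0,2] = -70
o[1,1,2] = -79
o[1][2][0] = 54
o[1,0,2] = -97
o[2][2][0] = 56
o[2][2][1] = 45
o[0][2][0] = -58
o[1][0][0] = -7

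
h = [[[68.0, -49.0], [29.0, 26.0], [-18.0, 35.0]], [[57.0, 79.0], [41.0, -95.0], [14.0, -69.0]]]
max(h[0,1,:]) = 29.0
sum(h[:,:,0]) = 191.0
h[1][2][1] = -69.0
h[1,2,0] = 14.0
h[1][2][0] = 14.0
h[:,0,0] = [68.0, 57.0]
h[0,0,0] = 68.0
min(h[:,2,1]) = -69.0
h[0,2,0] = -18.0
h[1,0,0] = 57.0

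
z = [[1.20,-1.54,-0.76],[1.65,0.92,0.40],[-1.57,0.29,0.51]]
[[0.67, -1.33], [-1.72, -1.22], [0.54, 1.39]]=z @ [[-0.56, -0.85], [-0.76, 0.21], [-0.23, -0.02]]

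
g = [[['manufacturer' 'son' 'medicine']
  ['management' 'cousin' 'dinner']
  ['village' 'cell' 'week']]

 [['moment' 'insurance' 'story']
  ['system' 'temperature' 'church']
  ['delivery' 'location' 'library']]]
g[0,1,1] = 'cousin'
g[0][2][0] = 'village'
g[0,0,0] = 'manufacturer'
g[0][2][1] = 'cell'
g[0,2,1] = 'cell'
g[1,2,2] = 'library'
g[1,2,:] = ['delivery', 'location', 'library']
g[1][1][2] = 'church'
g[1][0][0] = 'moment'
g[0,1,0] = 'management'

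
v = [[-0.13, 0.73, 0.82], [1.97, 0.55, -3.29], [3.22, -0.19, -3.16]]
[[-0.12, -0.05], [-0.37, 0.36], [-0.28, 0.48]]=v@[[-0.06, 0.10],  [-0.22, 0.00],  [0.04, -0.05]]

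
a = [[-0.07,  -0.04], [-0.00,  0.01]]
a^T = [[-0.07, -0.0], [-0.04, 0.01]]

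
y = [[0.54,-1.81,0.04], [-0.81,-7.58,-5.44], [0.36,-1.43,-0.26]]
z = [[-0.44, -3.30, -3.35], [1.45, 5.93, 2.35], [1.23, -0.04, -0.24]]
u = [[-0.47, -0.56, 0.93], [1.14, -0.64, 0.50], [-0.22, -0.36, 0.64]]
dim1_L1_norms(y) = [2.39, 13.83, 2.05]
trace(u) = -0.47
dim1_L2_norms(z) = [4.72, 6.54, 1.25]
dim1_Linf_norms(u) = [0.93, 1.14, 0.64]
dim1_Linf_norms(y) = [1.81, 7.58, 1.43]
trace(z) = 5.25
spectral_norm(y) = 9.56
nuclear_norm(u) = 2.83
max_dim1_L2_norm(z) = 6.54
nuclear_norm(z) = 10.71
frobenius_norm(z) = 8.17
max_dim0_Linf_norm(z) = 5.93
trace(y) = -7.30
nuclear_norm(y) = 11.09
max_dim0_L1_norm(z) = 9.27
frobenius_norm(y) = 9.67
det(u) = 0.07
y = u @ z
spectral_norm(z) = 7.90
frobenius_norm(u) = 1.99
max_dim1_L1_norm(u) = 2.28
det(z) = 14.53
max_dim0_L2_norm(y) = 7.92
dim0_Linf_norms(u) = [1.14, 0.64, 0.93]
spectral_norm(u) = 1.54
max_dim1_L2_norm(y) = 9.37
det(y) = 0.94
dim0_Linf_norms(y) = [0.81, 7.58, 5.44]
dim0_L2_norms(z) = [1.95, 6.79, 4.1]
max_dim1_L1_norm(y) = 13.83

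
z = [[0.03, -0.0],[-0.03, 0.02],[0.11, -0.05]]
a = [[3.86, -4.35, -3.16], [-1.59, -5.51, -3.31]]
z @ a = [[0.12, -0.13, -0.09],[-0.15, 0.02, 0.03],[0.5, -0.2, -0.18]]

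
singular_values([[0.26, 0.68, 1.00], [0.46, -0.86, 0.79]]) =[1.37, 1.11]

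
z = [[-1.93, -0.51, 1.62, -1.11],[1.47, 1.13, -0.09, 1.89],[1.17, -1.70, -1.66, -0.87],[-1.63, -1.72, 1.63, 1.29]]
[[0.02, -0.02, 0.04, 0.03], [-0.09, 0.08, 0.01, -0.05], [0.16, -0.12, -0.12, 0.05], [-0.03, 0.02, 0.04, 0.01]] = z @ [[0.04, -0.03, -0.04, 0.01],[-0.05, 0.04, 0.03, -0.02],[0.01, -0.01, 0.0, 0.01],[-0.05, 0.04, 0.02, -0.02]]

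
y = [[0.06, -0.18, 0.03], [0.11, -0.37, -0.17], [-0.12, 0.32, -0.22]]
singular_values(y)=[0.55, 0.28, 0.0]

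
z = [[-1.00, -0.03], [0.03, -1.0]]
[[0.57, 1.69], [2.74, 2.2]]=z @ [[-0.49, -1.62], [-2.75, -2.25]]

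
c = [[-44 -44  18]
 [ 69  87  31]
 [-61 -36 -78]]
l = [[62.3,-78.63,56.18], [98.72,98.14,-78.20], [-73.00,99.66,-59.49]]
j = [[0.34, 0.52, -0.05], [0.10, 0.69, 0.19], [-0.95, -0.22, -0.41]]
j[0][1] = 0.516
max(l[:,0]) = 98.72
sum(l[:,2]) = -81.51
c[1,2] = 31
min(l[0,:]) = -78.63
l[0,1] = -78.63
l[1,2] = -78.2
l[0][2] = 56.18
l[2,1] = 99.66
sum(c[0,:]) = -70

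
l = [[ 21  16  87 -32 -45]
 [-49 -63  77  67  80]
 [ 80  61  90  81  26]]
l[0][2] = 87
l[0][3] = -32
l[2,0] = 80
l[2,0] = 80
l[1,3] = 67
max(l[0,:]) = 87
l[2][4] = 26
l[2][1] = 61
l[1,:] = [-49, -63, 77, 67, 80]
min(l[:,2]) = 77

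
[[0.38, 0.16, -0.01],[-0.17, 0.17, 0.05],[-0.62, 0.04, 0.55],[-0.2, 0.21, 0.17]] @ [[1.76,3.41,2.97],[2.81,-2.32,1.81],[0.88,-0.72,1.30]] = [[1.11, 0.93, 1.41],[0.22, -1.01, -0.13],[-0.49, -2.6, -1.05],[0.39, -1.29, 0.01]]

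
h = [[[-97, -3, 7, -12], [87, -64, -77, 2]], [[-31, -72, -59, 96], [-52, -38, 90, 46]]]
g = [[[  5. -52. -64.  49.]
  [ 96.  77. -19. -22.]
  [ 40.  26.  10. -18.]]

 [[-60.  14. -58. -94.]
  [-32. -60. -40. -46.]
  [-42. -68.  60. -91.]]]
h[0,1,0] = 87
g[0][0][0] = 5.0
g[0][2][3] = -18.0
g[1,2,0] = -42.0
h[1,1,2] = 90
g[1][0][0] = -60.0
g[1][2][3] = -91.0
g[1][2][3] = -91.0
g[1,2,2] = 60.0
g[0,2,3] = -18.0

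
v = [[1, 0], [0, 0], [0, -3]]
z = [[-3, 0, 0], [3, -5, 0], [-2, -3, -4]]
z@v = [[-3, 0], [3, 0], [-2, 12]]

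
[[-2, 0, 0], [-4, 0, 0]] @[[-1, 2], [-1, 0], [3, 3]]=[[2, -4], [4, -8]]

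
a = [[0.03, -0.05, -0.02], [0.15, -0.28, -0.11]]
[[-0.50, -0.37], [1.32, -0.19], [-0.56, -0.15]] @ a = [[-0.07, 0.13, 0.05], [0.01, -0.01, -0.01], [-0.04, 0.07, 0.03]]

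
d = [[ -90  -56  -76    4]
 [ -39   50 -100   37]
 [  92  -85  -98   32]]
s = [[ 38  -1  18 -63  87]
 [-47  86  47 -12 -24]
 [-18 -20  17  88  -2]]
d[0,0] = -90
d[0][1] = -56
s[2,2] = 17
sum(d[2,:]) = -59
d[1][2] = -100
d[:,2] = [-76, -100, -98]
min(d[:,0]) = -90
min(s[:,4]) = -24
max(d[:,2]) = -76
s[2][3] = 88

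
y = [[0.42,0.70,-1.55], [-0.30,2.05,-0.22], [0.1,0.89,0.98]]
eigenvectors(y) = [[-0.91+0.00j, -0.91-0.00j, -0.29+0.00j], [-0.18-0.03j, (-0.18+0.03j), 0.73+0.00j], [0.10+0.36j, (0.1-0.36j), 0.62+0.00j]]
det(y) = 1.85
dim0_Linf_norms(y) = [0.42, 2.05, 1.55]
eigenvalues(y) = [(0.73+0.63j), (0.73-0.63j), (1.98+0j)]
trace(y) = 3.45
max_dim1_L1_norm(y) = 2.67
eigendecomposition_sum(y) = [[(0.15+0.52j), 0.69-0.55j, -0.75+0.90j], [(0.01+0.11j), 0.15-0.09j, -0.17+0.15j], [0.19-0.12j, -0.30-0.21j, 0.44+0.19j]] + [[0.15-0.52j,(0.69+0.55j),-0.75-0.90j], [(0.01-0.11j),0.15+0.09j,(-0.17-0.15j)], [0.19+0.12j,(-0.3+0.21j),0.44-0.19j]] + [[0.13+0.00j, -0.69+0.00j, -0.05-0.00j],[(-0.33-0j), (1.75-0j), (0.12+0j)],[(-0.28-0j), (1.48-0j), (0.1+0j)]]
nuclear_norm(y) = 4.63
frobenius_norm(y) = 3.03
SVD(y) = [[-0.46,-0.74,-0.49], [-0.85,0.22,0.47], [-0.24,0.63,-0.73]] @ diag([2.3833396103023095, 1.8194429665300105, 0.4261685036561371]) @ [[0.02, -0.96, 0.28], [-0.17, 0.27, 0.95], [-0.98, -0.06, -0.16]]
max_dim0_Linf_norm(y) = 2.05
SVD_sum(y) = [[-0.02, 1.05, -0.3], [-0.03, 1.95, -0.56], [-0.01, 0.56, -0.16]] + [[0.23, -0.37, -1.28], [-0.07, 0.11, 0.38], [-0.2, 0.31, 1.09]] + [[0.20, 0.01, 0.03], [-0.20, -0.01, -0.03], [0.31, 0.02, 0.05]]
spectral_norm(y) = 2.38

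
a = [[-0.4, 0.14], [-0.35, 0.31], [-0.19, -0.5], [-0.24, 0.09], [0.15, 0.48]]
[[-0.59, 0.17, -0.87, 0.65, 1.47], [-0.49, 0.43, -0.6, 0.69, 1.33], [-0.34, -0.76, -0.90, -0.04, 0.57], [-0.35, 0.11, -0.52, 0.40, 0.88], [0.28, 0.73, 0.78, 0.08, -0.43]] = a @ [[1.51, 0.09, 2.48, -1.42, -3.60], [0.11, 1.49, 0.85, 0.62, 0.23]]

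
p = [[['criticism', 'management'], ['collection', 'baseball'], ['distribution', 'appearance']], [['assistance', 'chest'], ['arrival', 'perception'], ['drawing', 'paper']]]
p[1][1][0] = 'arrival'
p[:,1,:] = [['collection', 'baseball'], ['arrival', 'perception']]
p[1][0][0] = 'assistance'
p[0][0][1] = 'management'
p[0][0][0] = 'criticism'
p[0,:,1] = ['management', 'baseball', 'appearance']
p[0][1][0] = 'collection'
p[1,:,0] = ['assistance', 'arrival', 'drawing']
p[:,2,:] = [['distribution', 'appearance'], ['drawing', 'paper']]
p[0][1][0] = 'collection'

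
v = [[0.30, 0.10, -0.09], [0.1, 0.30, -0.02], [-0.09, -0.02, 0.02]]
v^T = [[0.3, 0.1, -0.09], [0.10, 0.3, -0.02], [-0.09, -0.02, 0.02]]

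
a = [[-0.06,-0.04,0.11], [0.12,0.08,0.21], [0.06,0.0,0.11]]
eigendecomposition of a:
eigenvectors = [[(0.91+0j), 0.09-0.10j, (0.09+0.1j)], [(-0.3+0j), -0.97+0.00j, (-0.97-0j)], [(-0.29+0j), (-0.17-0.12j), (-0.17+0.12j)]]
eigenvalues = [(-0.08+0j), (0.11+0.04j), (0.11-0.04j)]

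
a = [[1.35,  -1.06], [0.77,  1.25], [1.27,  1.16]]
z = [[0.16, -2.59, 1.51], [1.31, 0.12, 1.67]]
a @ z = [[-1.17, -3.62, 0.27],[1.76, -1.84, 3.25],[1.72, -3.15, 3.85]]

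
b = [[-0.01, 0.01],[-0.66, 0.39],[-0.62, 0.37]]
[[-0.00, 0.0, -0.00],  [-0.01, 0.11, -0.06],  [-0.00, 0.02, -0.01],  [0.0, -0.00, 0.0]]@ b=[[0.0,0.00], [-0.04,0.02], [-0.01,0.0], [0.00,0.0]]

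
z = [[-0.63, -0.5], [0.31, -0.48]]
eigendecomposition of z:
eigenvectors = [[(0.79+0j), (0.79-0j)], [-0.12-0.61j, -0.12+0.61j]]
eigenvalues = [(-0.55+0.39j), (-0.55-0.39j)]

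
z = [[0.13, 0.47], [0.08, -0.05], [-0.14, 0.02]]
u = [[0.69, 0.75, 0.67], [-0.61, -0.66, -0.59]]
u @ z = [[0.06, 0.3], [-0.05, -0.27]]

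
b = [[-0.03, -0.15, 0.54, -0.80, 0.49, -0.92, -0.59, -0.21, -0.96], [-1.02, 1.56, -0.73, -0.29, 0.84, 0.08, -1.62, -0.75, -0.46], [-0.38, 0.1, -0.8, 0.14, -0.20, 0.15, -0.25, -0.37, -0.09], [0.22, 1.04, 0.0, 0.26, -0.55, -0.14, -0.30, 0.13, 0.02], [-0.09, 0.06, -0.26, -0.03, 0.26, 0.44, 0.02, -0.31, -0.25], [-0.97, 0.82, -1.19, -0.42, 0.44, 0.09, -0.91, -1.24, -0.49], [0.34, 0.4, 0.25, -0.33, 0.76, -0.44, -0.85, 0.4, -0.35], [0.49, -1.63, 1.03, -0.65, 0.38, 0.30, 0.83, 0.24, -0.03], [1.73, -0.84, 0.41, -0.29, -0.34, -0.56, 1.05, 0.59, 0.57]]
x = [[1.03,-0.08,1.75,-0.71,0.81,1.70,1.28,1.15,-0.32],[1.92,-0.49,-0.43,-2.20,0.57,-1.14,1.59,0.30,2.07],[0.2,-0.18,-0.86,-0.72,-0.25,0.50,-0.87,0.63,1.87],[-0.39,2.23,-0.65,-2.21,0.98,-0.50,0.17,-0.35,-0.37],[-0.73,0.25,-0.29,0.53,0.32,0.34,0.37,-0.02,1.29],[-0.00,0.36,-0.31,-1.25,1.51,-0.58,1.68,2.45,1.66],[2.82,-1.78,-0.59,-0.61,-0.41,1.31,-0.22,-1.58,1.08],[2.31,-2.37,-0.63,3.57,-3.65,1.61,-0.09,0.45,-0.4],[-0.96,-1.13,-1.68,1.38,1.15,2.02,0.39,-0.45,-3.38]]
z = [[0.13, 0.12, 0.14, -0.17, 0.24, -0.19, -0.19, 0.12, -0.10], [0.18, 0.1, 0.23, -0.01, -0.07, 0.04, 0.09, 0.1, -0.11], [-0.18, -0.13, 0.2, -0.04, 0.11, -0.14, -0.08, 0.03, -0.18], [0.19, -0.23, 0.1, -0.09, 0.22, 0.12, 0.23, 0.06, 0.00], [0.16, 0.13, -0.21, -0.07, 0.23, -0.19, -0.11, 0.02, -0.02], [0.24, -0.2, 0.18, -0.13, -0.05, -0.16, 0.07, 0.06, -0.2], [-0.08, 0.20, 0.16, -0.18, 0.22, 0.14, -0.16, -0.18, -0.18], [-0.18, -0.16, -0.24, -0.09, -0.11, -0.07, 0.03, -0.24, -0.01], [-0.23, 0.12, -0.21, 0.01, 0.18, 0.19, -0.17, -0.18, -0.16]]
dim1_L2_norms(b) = [1.83, 2.86, 1.04, 1.28, 0.71, 2.45, 1.49, 2.32, 2.48]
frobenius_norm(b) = 5.88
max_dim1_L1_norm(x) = 15.08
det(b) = -0.02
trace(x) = -5.94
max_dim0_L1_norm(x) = 13.18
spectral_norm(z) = 0.79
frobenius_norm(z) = 1.38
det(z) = 0.00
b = x @ z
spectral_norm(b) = 4.75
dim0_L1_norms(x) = [10.36, 8.87, 7.19, 13.18, 9.65, 9.7, 6.66, 7.38, 12.44]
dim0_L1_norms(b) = [5.27, 6.6, 5.21, 3.21, 4.26, 3.12, 6.42, 4.24, 3.22]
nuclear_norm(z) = 3.47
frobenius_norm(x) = 12.16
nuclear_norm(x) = 30.01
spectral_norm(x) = 7.91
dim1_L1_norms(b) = [4.69, 7.35, 2.48, 2.66, 1.72, 6.57, 4.12, 5.58, 6.38]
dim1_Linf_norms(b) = [0.96, 1.62, 0.8, 1.04, 0.44, 1.24, 0.85, 1.63, 1.73]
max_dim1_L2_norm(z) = 0.52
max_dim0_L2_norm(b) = 2.78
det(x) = -2544.49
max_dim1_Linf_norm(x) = 3.65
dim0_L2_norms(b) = [2.35, 2.78, 2.06, 1.27, 1.54, 1.3, 2.54, 1.72, 1.38]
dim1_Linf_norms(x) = [1.75, 2.2, 1.87, 2.23, 1.29, 2.45, 2.82, 3.65, 3.38]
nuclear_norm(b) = 12.29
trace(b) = 1.30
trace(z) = -0.15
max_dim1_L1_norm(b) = 7.35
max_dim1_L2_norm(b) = 2.86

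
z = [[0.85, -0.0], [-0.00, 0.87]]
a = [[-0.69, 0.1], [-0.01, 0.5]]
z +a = [[0.16, 0.10], [-0.01, 1.37]]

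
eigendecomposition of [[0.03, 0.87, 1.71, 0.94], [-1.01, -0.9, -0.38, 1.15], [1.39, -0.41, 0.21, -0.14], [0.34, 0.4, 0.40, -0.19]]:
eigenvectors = [[(-0.66+0j), (-0.06+0.58j), (-0.06-0.58j), 0.30+0.00j], [0.26+0.00j, (-0.59+0j), -0.59-0.00j, 0.56+0.00j], [(-0.67+0j), (0.08-0.51j), 0.08+0.51j, (-0.57+0j)], [(-0.2+0j), 0.17+0.08j, 0.17-0.08j, 0.52+0.00j]]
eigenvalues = [(1.7+0j), (-1.28+0.51j), (-1.28-0.51j), (-0+0j)]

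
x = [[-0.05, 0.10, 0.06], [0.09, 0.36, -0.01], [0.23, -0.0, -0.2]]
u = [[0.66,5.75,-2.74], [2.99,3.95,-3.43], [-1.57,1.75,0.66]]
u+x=[[0.61, 5.85, -2.68], [3.08, 4.31, -3.44], [-1.34, 1.75, 0.46]]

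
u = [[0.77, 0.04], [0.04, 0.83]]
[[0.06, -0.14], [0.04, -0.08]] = u @ [[0.07, -0.18], [0.05, -0.09]]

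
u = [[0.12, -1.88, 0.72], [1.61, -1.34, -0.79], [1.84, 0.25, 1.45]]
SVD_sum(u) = [[1.06,-0.80,0.33], [1.43,-1.08,0.44], [1.26,-0.95,0.39]] + [[-0.38, -0.71, -0.52], [-0.31, -0.58, -0.43], [0.67, 1.26, 0.92]] + [[-0.56, -0.37, 0.91], [0.49, 0.32, -0.8], [-0.09, -0.06, 0.14]]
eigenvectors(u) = [[(0.19+0.58j), (0.19-0.58j), 0.37+0.00j], [(0.69+0j), (0.69-0j), -0.04+0.00j], [0.07-0.39j, 0.07+0.39j, 0.93+0.00j]]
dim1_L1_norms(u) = [2.72, 3.74, 3.54]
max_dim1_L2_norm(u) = 2.36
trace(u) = 0.23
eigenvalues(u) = [(-0.97+1.79j), (-0.97-1.79j), (2.16+0j)]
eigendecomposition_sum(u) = [[-0.16+0.83j, -0.84-0.35j, 0.03-0.34j], [0.83+0.47j, (-0.68+0.78j), (-0.36-0.15j)], [0.35-0.42j, 0.37+0.46j, (-0.12+0.19j)]] + [[-0.16-0.83j, (-0.84+0.35j), 0.03+0.34j],[(0.83-0.47j), -0.68-0.78j, -0.36+0.15j],[(0.35+0.42j), (0.37-0.46j), -0.12-0.19j]] + [[0.45+0.00j, (-0.19-0j), 0.67-0.00j], [-0.05-0.00j, (0.02+0j), (-0.08+0j)], [(1.14+0j), (-0.49-0j), (1.69-0j)]]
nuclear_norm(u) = 6.43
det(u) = 8.98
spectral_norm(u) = 2.81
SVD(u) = [[-0.49, 0.45, 0.75],[-0.66, 0.37, -0.66],[-0.58, -0.81, 0.12]] @ diag([2.8114144242748043, 2.1017571710618017, 1.51926486462034]) @ [[-0.77, 0.59, -0.24], [-0.4, -0.74, -0.54], [-0.49, -0.33, 0.81]]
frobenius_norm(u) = 3.82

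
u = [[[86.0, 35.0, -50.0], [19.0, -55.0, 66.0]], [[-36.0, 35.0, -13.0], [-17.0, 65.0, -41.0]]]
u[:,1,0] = [19.0, -17.0]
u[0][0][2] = -50.0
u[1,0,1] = 35.0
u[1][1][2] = -41.0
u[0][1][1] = -55.0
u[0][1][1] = -55.0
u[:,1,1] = [-55.0, 65.0]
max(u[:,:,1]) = 65.0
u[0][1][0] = 19.0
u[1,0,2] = -13.0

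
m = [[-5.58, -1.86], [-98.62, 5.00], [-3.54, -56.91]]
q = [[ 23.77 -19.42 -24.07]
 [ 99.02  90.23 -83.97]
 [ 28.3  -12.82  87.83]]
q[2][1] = -12.82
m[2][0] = -3.54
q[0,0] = 23.77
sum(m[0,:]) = -7.44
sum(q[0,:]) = -19.720000000000002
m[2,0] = -3.54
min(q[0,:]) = -24.07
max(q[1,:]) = 99.02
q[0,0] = 23.77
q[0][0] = 23.77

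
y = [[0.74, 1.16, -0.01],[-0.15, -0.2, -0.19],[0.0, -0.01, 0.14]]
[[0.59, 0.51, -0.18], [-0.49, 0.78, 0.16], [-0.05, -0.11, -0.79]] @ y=[[0.36, 0.58, -0.13], [-0.48, -0.73, -0.12], [-0.02, -0.03, -0.09]]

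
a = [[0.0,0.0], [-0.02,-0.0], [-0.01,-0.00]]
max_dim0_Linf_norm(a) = 0.02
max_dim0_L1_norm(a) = 0.03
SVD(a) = [[0.0, 0.89], [0.89, 0.2], [0.45, -0.4]] @ diag([0.022360679774997897, -0.0]) @ [[-1.0, -0.0], [0.00, 1.0]]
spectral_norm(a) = 0.02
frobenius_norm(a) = 0.02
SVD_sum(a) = [[0.0, 0.00],[-0.02, 0.00],[-0.01, 0.0]] + [[-0.00, -0.00], [-0.0, -0.00], [-0.00, 0.00]]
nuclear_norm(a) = 0.02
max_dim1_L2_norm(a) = 0.02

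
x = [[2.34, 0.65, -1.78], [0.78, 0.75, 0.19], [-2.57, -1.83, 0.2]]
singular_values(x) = [4.24, 1.52, 0.02]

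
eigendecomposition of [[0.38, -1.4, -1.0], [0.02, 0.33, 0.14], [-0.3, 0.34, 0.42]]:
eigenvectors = [[-0.88, -0.63, -0.24], [0.07, 0.33, 0.53], [0.47, -0.71, -0.81]]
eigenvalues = [1.03, -0.01, 0.11]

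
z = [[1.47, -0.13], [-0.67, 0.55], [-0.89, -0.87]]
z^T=[[1.47, -0.67, -0.89], [-0.13, 0.55, -0.87]]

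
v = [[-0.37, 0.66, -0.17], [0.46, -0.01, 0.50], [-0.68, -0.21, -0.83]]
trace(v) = -1.21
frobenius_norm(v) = 1.50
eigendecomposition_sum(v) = [[-0.46, 0.18, -0.45],[0.43, -0.16, 0.41],[-0.60, 0.23, -0.58]] + [[0.06, 0.23, 0.12], [0.02, 0.09, 0.05], [-0.05, -0.20, -0.10]] + [[0.03, 0.25, 0.16], [0.01, 0.06, 0.04], [-0.03, -0.24, -0.15]]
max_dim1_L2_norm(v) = 1.09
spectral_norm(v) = 1.32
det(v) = 0.00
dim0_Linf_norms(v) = [0.68, 0.66, 0.83]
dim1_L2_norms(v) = [0.78, 0.68, 1.09]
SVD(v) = [[-0.3, -0.94, 0.17],[0.51, -0.01, 0.86],[-0.81, 0.34, 0.49]] @ diag([1.3232198140732703, 0.7124447172603323, 0.0034421638172525467]) @ [[0.68, -0.02, 0.74], [0.16, -0.97, -0.18], [0.72, 0.24, -0.65]]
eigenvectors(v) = [[0.53, -0.72, -0.72], [-0.49, -0.30, -0.17], [0.69, 0.63, 0.68]]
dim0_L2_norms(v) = [0.9, 0.69, 0.98]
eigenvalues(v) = [-1.2, 0.05, -0.06]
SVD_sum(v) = [[-0.26, 0.01, -0.29],[0.46, -0.02, 0.50],[-0.72, 0.02, -0.79]] + [[-0.11, 0.65, 0.12], [-0.0, 0.01, 0.0], [0.04, -0.24, -0.04]] + [[0.00,0.0,-0.00],[0.0,0.00,-0.00],[0.0,0.00,-0.0]]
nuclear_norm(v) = 2.04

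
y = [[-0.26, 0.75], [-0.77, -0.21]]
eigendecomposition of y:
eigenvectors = [[-0.02+0.70j, (-0.02-0.7j)], [-0.71+0.00j, -0.71-0.00j]]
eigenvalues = [(-0.24+0.76j), (-0.24-0.76j)]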